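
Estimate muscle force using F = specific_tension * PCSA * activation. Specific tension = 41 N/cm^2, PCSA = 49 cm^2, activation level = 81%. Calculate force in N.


F = sigma * PCSA * activation
F = 41 * 49 * 0.81
F = 1627 N


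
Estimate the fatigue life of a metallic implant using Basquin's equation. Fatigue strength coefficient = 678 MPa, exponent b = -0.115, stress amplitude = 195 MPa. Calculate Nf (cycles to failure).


sigma_a = sigma_f' * (2Nf)^b
2Nf = (sigma_a/sigma_f')^(1/b)
2Nf = (195/678)^(1/-0.115)
2Nf = 50821.116
Nf = 2.541e+04


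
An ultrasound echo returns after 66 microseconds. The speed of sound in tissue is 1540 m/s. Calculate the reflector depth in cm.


depth = c * t / 2
t = 66 us = 6.6000e-05 s
depth = 1540 * 6.6000e-05 / 2
depth = 0.05082 m = 5.082 cm


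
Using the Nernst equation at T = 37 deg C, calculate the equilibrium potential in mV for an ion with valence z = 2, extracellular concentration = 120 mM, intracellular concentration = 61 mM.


E = (RT/(zF)) * ln(C_out/C_in)
T = 37 + 273.15 = 310.15 K
E = (8.314 * 310.15 / (2 * 96485)) * ln(120/61)
E = 9.041 mV


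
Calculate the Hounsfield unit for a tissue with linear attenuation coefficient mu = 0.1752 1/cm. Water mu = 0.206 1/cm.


HU = ((mu_tissue - mu_water) / mu_water) * 1000
HU = ((0.1752 - 0.206) / 0.206) * 1000
HU = -149.5


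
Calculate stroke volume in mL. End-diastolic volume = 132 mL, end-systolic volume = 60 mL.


SV = EDV - ESV
SV = 132 - 60
SV = 72 mL


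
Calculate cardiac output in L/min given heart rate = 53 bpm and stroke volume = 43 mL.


CO = HR * SV
CO = 53 * 43 / 1000
CO = 2.279 L/min


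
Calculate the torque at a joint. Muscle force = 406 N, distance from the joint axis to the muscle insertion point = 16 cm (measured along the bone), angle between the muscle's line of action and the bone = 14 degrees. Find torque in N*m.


Torque = F * d * sin(theta)   (moment arm = d*sin(theta))
d = 16 cm = 0.16 m
Torque = 406 * 0.16 * sin(14)
Torque = 15.72 N*m


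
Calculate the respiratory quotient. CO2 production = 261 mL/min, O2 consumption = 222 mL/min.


RQ = VCO2 / VO2
RQ = 261 / 222
RQ = 1.176


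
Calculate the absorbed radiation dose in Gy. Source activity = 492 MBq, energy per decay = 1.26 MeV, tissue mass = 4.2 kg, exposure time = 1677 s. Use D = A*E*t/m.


A = 492 MBq = 4.9200e+08 Bq
E = 1.26 MeV = 2.01852e-13 J
D = A*E*t/m = 4.9200e+08*2.01852e-13*1677/4.2
D = 0.03965 Gy


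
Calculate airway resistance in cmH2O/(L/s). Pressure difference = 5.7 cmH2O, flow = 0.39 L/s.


R = dP / flow
R = 5.7 / 0.39
R = 14.62 cmH2O/(L/s)


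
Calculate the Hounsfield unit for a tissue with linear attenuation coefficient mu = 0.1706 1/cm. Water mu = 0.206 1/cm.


HU = ((mu_tissue - mu_water) / mu_water) * 1000
HU = ((0.1706 - 0.206) / 0.206) * 1000
HU = -171.8


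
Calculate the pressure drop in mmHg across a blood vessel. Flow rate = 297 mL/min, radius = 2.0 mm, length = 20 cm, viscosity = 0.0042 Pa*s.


dP = 8*mu*L*Q / (pi*r^4)
Q = 297 mL/min = 4.95e-06 m^3/s
dP = 661.766 Pa = 661.766 / 133.322 mmHg = 4.964 mmHg


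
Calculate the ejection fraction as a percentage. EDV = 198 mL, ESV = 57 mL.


SV = EDV - ESV = 198 - 57 = 141 mL
EF = SV/EDV * 100 = 141/198 * 100
EF = 71.21%


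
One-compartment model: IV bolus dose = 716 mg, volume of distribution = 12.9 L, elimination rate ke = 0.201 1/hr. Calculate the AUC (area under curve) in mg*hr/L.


C0 = Dose/Vd = 716/12.9 = 55.5039 mg/L
AUC = C0/ke = 55.5039/0.201
AUC = 276.1 mg*hr/L


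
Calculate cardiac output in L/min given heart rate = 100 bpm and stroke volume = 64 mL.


CO = HR * SV
CO = 100 * 64 / 1000
CO = 6.4 L/min


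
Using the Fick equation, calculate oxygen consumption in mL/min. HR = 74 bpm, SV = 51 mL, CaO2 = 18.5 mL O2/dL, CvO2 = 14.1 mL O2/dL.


CO = HR*SV = 74*51/1000 = 3.774 L/min
a-v O2 diff = 18.5 - 14.1 = 4.4 mL/dL
VO2 = CO * (CaO2-CvO2) * 10 dL/L
VO2 = 3.774 * 4.4 * 10
VO2 = 166.1 mL/min


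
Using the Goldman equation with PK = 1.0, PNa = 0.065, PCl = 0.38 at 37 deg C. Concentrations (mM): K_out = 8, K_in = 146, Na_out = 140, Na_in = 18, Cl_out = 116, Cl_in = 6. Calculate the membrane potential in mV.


Vm = (RT/F)*ln((PK*Ko + PNa*Nao + PCl*Cli)/(PK*Ki + PNa*Nai + PCl*Clo))
Numer = 19.38, Denom = 191.25
Vm = -61.18 mV


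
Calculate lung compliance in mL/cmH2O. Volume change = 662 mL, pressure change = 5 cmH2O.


C = dV / dP
C = 662 / 5
C = 132.4 mL/cmH2O


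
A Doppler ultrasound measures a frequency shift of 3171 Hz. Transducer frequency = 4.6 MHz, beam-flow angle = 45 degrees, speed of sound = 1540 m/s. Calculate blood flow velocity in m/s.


v = fd * c / (2 * f0 * cos(theta))
v = 3171 * 1540 / (2 * 4.6000e+06 * cos(45))
v = 0.7507 m/s


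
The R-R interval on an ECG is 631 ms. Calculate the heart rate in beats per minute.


HR = 60 / RR_interval(s)
RR = 631 ms = 0.631 s
HR = 60 / 0.631 = 95.09 bpm


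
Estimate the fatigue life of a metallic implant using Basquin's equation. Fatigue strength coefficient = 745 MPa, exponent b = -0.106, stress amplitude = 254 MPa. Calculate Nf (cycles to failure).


sigma_a = sigma_f' * (2Nf)^b
2Nf = (sigma_a/sigma_f')^(1/b)
2Nf = (254/745)^(1/-0.106)
2Nf = 25627.33
Nf = 1.281e+04


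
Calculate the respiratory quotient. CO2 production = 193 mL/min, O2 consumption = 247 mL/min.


RQ = VCO2 / VO2
RQ = 193 / 247
RQ = 0.7814


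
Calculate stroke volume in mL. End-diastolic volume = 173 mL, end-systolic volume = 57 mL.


SV = EDV - ESV
SV = 173 - 57
SV = 116 mL


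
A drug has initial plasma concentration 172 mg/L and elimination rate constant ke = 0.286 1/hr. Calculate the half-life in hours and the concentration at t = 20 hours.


t_half = ln(2) / ke = 0.693147 / 0.286 = 2.424 hr
C(t) = C0 * exp(-ke*t) = 172 * exp(-0.286*20)
C(20) = 0.5641 mg/L


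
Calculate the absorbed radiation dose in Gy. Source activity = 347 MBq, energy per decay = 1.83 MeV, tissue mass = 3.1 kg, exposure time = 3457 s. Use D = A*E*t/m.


A = 347 MBq = 3.4700e+08 Bq
E = 1.83 MeV = 2.93166e-13 J
D = A*E*t/m = 3.4700e+08*2.93166e-13*3457/3.1
D = 0.1134 Gy


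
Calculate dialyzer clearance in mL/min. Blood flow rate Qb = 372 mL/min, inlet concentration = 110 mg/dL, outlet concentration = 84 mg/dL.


K = Qb * (Cb_in - Cb_out) / Cb_in
K = 372 * (110 - 84) / 110
K = 87.93 mL/min


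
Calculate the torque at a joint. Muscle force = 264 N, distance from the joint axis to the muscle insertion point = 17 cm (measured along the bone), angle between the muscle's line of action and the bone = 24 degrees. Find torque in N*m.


Torque = F * d * sin(theta)   (moment arm = d*sin(theta))
d = 17 cm = 0.17 m
Torque = 264 * 0.17 * sin(24)
Torque = 18.25 N*m


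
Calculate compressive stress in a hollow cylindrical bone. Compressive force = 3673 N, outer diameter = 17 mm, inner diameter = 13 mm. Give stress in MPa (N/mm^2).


A = pi*(r_o^2 - r_i^2)
r_o = 8.5 mm, r_i = 6.5 mm
A = 94.2478 mm^2
sigma = F/A = 3673 / 94.2478
sigma = 38.97 MPa


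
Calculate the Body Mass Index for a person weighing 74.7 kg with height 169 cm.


BMI = weight / height^2
height = 169 cm = 1.69 m
BMI = 74.7 / 1.69^2
BMI = 26.15 kg/m^2


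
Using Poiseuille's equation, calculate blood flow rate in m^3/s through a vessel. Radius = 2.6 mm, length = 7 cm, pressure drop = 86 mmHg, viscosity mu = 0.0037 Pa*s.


Q = pi*r^4*dP / (8*mu*L)
r = 0.0026 m, L = 0.07 m
dP = 86 mmHg = 11465.692 Pa
Q = 7.9443e-04 m^3/s


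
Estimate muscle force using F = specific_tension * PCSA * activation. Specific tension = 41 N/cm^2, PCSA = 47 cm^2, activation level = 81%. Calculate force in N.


F = sigma * PCSA * activation
F = 41 * 47 * 0.81
F = 1561 N


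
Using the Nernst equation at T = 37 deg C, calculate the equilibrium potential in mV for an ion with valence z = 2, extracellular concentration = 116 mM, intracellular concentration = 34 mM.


E = (RT/(zF)) * ln(C_out/C_in)
T = 37 + 273.15 = 310.15 K
E = (8.314 * 310.15 / (2 * 96485)) * ln(116/34)
E = 16.4 mV


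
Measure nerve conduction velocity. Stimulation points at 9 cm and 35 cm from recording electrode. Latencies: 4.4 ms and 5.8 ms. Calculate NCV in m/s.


Distance = (35 - 9) / 100 = 0.26 m
dt = (5.8 - 4.4) / 1000 = 0.0014 s
NCV = dist / dt = 185.7 m/s


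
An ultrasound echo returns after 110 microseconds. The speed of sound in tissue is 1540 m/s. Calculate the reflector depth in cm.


depth = c * t / 2
t = 110 us = 1.1000e-04 s
depth = 1540 * 1.1000e-04 / 2
depth = 0.0847 m = 8.47 cm


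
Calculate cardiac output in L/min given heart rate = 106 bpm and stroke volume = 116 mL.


CO = HR * SV
CO = 106 * 116 / 1000
CO = 12.3 L/min


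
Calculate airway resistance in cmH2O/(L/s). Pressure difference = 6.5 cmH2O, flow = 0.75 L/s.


R = dP / flow
R = 6.5 / 0.75
R = 8.667 cmH2O/(L/s)


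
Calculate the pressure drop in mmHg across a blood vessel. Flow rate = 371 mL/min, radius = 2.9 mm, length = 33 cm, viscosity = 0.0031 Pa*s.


dP = 8*mu*L*Q / (pi*r^4)
Q = 371 mL/min = 6.18333e-06 m^3/s
dP = 227.744 Pa = 227.744 / 133.322 mmHg = 1.708 mmHg


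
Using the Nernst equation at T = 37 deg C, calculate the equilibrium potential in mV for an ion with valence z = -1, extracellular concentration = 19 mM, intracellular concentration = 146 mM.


E = (RT/(zF)) * ln(C_out/C_in)
T = 37 + 273.15 = 310.15 K
E = (8.314 * 310.15 / (-1 * 96485)) * ln(19/146)
E = 54.5 mV


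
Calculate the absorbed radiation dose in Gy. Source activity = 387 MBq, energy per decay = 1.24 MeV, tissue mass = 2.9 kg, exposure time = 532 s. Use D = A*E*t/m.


A = 387 MBq = 3.8700e+08 Bq
E = 1.24 MeV = 1.98648e-13 J
D = A*E*t/m = 3.8700e+08*1.98648e-13*532/2.9
D = 0.0141 Gy


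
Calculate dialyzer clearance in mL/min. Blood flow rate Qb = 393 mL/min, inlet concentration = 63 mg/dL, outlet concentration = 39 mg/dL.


K = Qb * (Cb_in - Cb_out) / Cb_in
K = 393 * (63 - 39) / 63
K = 149.7 mL/min


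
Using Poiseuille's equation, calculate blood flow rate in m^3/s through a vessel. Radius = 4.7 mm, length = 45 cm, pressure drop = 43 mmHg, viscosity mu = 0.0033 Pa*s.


Q = pi*r^4*dP / (8*mu*L)
r = 0.0047 m, L = 0.45 m
dP = 43 mmHg = 5732.846 Pa
Q = 7.3977e-04 m^3/s


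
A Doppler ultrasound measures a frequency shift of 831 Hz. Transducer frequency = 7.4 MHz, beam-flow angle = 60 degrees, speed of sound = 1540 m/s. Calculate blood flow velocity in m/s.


v = fd * c / (2 * f0 * cos(theta))
v = 831 * 1540 / (2 * 7.4000e+06 * cos(60))
v = 0.1729 m/s


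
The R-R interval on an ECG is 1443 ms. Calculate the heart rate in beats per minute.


HR = 60 / RR_interval(s)
RR = 1443 ms = 1.443 s
HR = 60 / 1.443 = 41.58 bpm


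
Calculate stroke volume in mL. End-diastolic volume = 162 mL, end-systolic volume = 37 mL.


SV = EDV - ESV
SV = 162 - 37
SV = 125 mL


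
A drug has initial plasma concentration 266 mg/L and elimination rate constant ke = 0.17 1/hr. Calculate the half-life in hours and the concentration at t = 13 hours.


t_half = ln(2) / ke = 0.693147 / 0.17 = 4.077 hr
C(t) = C0 * exp(-ke*t) = 266 * exp(-0.17*13)
C(13) = 29.18 mg/L


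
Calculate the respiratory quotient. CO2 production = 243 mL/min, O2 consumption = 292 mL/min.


RQ = VCO2 / VO2
RQ = 243 / 292
RQ = 0.8322


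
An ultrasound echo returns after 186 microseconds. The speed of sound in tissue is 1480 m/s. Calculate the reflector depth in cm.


depth = c * t / 2
t = 186 us = 1.8600e-04 s
depth = 1480 * 1.8600e-04 / 2
depth = 0.13764 m = 13.764 cm


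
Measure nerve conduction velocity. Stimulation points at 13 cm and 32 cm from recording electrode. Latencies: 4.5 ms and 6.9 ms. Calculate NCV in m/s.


Distance = (32 - 13) / 100 = 0.19 m
dt = (6.9 - 4.5) / 1000 = 0.0024 s
NCV = dist / dt = 79.17 m/s


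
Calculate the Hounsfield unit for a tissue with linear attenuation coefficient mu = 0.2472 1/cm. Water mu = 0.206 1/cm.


HU = ((mu_tissue - mu_water) / mu_water) * 1000
HU = ((0.2472 - 0.206) / 0.206) * 1000
HU = 200


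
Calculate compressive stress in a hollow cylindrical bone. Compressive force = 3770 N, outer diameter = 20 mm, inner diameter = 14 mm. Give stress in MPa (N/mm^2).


A = pi*(r_o^2 - r_i^2)
r_o = 10 mm, r_i = 7 mm
A = 160.221 mm^2
sigma = F/A = 3770 / 160.221
sigma = 23.53 MPa


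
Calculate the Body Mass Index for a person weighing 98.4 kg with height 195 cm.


BMI = weight / height^2
height = 195 cm = 1.95 m
BMI = 98.4 / 1.95^2
BMI = 25.88 kg/m^2


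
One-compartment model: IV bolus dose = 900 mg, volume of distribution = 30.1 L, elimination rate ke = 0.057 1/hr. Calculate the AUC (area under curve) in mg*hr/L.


C0 = Dose/Vd = 900/30.1 = 29.9003 mg/L
AUC = C0/ke = 29.9003/0.057
AUC = 524.6 mg*hr/L


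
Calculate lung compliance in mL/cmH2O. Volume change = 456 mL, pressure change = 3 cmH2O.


C = dV / dP
C = 456 / 3
C = 152 mL/cmH2O


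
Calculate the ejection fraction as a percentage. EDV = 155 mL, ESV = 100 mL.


SV = EDV - ESV = 155 - 100 = 55 mL
EF = SV/EDV * 100 = 55/155 * 100
EF = 35.48%


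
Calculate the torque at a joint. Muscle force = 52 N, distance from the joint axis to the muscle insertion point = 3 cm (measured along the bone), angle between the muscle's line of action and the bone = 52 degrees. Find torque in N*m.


Torque = F * d * sin(theta)   (moment arm = d*sin(theta))
d = 3 cm = 0.03 m
Torque = 52 * 0.03 * sin(52)
Torque = 1.229 N*m


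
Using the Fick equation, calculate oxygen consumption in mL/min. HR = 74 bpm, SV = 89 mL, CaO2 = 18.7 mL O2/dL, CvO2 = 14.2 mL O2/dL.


CO = HR*SV = 74*89/1000 = 6.586 L/min
a-v O2 diff = 18.7 - 14.2 = 4.5 mL/dL
VO2 = CO * (CaO2-CvO2) * 10 dL/L
VO2 = 6.586 * 4.5 * 10
VO2 = 296.4 mL/min


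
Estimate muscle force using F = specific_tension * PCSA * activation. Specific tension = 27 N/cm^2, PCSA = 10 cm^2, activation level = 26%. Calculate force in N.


F = sigma * PCSA * activation
F = 27 * 10 * 0.26
F = 70.2 N


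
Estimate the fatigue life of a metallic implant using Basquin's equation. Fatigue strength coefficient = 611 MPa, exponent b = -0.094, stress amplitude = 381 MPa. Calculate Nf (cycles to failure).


sigma_a = sigma_f' * (2Nf)^b
2Nf = (sigma_a/sigma_f')^(1/b)
2Nf = (381/611)^(1/-0.094)
2Nf = 152.08543
Nf = 76.04


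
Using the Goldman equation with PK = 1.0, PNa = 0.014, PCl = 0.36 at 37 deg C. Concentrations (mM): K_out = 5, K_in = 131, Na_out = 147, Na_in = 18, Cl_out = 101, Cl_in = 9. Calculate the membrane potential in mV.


Vm = (RT/F)*ln((PK*Ko + PNa*Nao + PCl*Cli)/(PK*Ki + PNa*Nai + PCl*Clo))
Numer = 10.298, Denom = 167.612
Vm = -74.56 mV


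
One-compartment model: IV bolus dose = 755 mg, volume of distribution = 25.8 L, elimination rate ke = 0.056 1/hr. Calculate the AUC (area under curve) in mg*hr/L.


C0 = Dose/Vd = 755/25.8 = 29.2636 mg/L
AUC = C0/ke = 29.2636/0.056
AUC = 522.6 mg*hr/L


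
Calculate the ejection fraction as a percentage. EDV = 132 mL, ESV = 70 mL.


SV = EDV - ESV = 132 - 70 = 62 mL
EF = SV/EDV * 100 = 62/132 * 100
EF = 46.97%


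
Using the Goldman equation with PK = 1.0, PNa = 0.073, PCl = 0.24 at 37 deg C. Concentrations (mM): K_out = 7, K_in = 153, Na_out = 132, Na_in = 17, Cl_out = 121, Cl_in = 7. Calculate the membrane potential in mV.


Vm = (RT/F)*ln((PK*Ko + PNa*Nao + PCl*Cli)/(PK*Ki + PNa*Nai + PCl*Clo))
Numer = 18.316, Denom = 183.281
Vm = -61.55 mV


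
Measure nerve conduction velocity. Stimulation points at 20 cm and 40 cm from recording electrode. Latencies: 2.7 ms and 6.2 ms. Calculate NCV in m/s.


Distance = (40 - 20) / 100 = 0.2 m
dt = (6.2 - 2.7) / 1000 = 0.0035 s
NCV = dist / dt = 57.14 m/s


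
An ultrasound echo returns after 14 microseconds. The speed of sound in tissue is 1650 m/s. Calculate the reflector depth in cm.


depth = c * t / 2
t = 14 us = 1.4000e-05 s
depth = 1650 * 1.4000e-05 / 2
depth = 0.01155 m = 1.155 cm


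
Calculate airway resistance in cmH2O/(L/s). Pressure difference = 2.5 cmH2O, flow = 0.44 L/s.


R = dP / flow
R = 2.5 / 0.44
R = 5.682 cmH2O/(L/s)


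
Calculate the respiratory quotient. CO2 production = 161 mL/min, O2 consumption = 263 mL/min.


RQ = VCO2 / VO2
RQ = 161 / 263
RQ = 0.6122


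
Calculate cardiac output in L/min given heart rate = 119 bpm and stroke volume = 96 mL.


CO = HR * SV
CO = 119 * 96 / 1000
CO = 11.42 L/min


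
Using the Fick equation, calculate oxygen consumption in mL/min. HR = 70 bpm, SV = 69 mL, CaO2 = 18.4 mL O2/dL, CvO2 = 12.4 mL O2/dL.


CO = HR*SV = 70*69/1000 = 4.83 L/min
a-v O2 diff = 18.4 - 12.4 = 6 mL/dL
VO2 = CO * (CaO2-CvO2) * 10 dL/L
VO2 = 4.83 * 6 * 10
VO2 = 289.8 mL/min


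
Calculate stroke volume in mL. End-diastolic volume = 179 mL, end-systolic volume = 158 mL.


SV = EDV - ESV
SV = 179 - 158
SV = 21 mL


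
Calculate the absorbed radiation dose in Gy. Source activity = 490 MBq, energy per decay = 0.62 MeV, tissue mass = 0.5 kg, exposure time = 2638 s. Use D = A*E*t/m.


A = 490 MBq = 4.9000e+08 Bq
E = 0.62 MeV = 9.9324e-14 J
D = A*E*t/m = 4.9000e+08*9.9324e-14*2638/0.5
D = 0.2568 Gy


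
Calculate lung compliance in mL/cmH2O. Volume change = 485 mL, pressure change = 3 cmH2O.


C = dV / dP
C = 485 / 3
C = 161.7 mL/cmH2O


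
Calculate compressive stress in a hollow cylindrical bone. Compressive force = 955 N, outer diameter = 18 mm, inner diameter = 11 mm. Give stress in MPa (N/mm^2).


A = pi*(r_o^2 - r_i^2)
r_o = 9 mm, r_i = 5.5 mm
A = 159.436 mm^2
sigma = F/A = 955 / 159.436
sigma = 5.99 MPa


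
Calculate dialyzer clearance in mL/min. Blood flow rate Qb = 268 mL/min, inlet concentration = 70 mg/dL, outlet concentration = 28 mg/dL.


K = Qb * (Cb_in - Cb_out) / Cb_in
K = 268 * (70 - 28) / 70
K = 160.8 mL/min


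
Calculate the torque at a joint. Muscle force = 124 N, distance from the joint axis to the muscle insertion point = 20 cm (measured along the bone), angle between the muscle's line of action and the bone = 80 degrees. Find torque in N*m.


Torque = F * d * sin(theta)   (moment arm = d*sin(theta))
d = 20 cm = 0.2 m
Torque = 124 * 0.2 * sin(80)
Torque = 24.42 N*m


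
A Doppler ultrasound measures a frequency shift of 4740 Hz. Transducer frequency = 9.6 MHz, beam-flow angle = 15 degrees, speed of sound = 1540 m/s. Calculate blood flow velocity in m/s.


v = fd * c / (2 * f0 * cos(theta))
v = 4740 * 1540 / (2 * 9.6000e+06 * cos(15))
v = 0.3936 m/s


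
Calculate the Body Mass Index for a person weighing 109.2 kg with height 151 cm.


BMI = weight / height^2
height = 151 cm = 1.51 m
BMI = 109.2 / 1.51^2
BMI = 47.89 kg/m^2


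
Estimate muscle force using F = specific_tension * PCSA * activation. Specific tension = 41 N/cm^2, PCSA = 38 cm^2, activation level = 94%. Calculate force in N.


F = sigma * PCSA * activation
F = 41 * 38 * 0.94
F = 1465 N


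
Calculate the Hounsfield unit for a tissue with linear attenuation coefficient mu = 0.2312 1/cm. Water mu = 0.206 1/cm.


HU = ((mu_tissue - mu_water) / mu_water) * 1000
HU = ((0.2312 - 0.206) / 0.206) * 1000
HU = 122.3


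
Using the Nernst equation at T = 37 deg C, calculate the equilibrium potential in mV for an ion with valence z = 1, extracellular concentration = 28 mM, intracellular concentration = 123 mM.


E = (RT/(zF)) * ln(C_out/C_in)
T = 37 + 273.15 = 310.15 K
E = (8.314 * 310.15 / (1 * 96485)) * ln(28/123)
E = -39.55 mV


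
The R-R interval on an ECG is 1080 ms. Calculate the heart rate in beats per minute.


HR = 60 / RR_interval(s)
RR = 1080 ms = 1.08 s
HR = 60 / 1.08 = 55.56 bpm


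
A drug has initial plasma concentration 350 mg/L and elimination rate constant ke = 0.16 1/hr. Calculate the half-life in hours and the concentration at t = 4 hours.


t_half = ln(2) / ke = 0.693147 / 0.16 = 4.332 hr
C(t) = C0 * exp(-ke*t) = 350 * exp(-0.16*4)
C(4) = 184.6 mg/L


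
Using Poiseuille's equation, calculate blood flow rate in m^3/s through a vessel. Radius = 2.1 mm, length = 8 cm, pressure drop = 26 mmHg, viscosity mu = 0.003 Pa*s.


Q = pi*r^4*dP / (8*mu*L)
r = 0.0021 m, L = 0.08 m
dP = 26 mmHg = 3466.372 Pa
Q = 1.1031e-04 m^3/s


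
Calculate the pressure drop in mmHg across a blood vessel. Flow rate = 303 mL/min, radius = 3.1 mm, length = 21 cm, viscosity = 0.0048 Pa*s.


dP = 8*mu*L*Q / (pi*r^4)
Q = 303 mL/min = 5.05e-06 m^3/s
dP = 140.361 Pa = 140.361 / 133.322 mmHg = 1.053 mmHg


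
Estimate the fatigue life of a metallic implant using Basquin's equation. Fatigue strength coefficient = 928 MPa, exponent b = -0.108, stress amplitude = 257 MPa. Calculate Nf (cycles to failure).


sigma_a = sigma_f' * (2Nf)^b
2Nf = (sigma_a/sigma_f')^(1/b)
2Nf = (257/928)^(1/-0.108)
2Nf = 145579.59
Nf = 7.279e+04


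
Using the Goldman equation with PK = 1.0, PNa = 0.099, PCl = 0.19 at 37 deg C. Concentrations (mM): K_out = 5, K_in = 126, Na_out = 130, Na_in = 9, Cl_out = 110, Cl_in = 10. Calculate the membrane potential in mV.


Vm = (RT/F)*ln((PK*Ko + PNa*Nao + PCl*Cli)/(PK*Ki + PNa*Nai + PCl*Clo))
Numer = 19.77, Denom = 147.791
Vm = -53.76 mV


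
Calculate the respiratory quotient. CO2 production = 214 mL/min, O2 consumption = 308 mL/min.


RQ = VCO2 / VO2
RQ = 214 / 308
RQ = 0.6948


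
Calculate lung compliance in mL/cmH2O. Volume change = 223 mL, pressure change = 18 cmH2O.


C = dV / dP
C = 223 / 18
C = 12.39 mL/cmH2O


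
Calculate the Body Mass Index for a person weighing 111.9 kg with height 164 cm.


BMI = weight / height^2
height = 164 cm = 1.64 m
BMI = 111.9 / 1.64^2
BMI = 41.6 kg/m^2


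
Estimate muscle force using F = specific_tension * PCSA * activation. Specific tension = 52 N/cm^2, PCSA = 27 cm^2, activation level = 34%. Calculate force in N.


F = sigma * PCSA * activation
F = 52 * 27 * 0.34
F = 477.4 N


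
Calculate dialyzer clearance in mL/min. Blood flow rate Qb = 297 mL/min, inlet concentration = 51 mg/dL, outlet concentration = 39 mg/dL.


K = Qb * (Cb_in - Cb_out) / Cb_in
K = 297 * (51 - 39) / 51
K = 69.88 mL/min


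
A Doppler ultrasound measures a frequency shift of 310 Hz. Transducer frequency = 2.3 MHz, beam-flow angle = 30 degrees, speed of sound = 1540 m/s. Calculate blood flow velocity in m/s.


v = fd * c / (2 * f0 * cos(theta))
v = 310 * 1540 / (2 * 2.3000e+06 * cos(30))
v = 0.1198 m/s


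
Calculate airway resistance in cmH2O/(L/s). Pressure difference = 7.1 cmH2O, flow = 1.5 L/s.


R = dP / flow
R = 7.1 / 1.5
R = 4.733 cmH2O/(L/s)


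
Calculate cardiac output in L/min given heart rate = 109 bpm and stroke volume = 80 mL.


CO = HR * SV
CO = 109 * 80 / 1000
CO = 8.72 L/min


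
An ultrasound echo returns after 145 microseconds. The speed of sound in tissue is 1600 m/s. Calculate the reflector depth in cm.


depth = c * t / 2
t = 145 us = 1.4500e-04 s
depth = 1600 * 1.4500e-04 / 2
depth = 0.116 m = 11.6 cm


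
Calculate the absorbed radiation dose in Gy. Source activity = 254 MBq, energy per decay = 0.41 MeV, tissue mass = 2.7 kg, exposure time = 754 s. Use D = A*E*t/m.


A = 254 MBq = 2.5400e+08 Bq
E = 0.41 MeV = 6.5682e-14 J
D = A*E*t/m = 2.5400e+08*6.5682e-14*754/2.7
D = 0.004659 Gy


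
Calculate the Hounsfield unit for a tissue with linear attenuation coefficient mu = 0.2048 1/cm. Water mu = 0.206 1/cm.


HU = ((mu_tissue - mu_water) / mu_water) * 1000
HU = ((0.2048 - 0.206) / 0.206) * 1000
HU = -5.825


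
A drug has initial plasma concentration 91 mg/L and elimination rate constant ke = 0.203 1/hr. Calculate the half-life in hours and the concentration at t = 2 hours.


t_half = ln(2) / ke = 0.693147 / 0.203 = 3.415 hr
C(t) = C0 * exp(-ke*t) = 91 * exp(-0.203*2)
C(2) = 60.63 mg/L


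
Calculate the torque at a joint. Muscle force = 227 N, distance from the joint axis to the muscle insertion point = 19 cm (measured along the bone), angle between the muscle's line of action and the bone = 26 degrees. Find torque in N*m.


Torque = F * d * sin(theta)   (moment arm = d*sin(theta))
d = 19 cm = 0.19 m
Torque = 227 * 0.19 * sin(26)
Torque = 18.91 N*m


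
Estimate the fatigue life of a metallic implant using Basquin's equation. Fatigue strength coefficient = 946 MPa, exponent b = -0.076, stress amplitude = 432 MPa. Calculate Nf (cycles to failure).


sigma_a = sigma_f' * (2Nf)^b
2Nf = (sigma_a/sigma_f')^(1/b)
2Nf = (432/946)^(1/-0.076)
2Nf = 30133.155
Nf = 1.507e+04


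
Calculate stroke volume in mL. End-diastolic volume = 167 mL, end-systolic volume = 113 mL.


SV = EDV - ESV
SV = 167 - 113
SV = 54 mL


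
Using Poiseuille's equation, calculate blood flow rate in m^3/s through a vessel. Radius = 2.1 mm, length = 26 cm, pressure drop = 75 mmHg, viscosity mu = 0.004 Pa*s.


Q = pi*r^4*dP / (8*mu*L)
r = 0.0021 m, L = 0.26 m
dP = 75 mmHg = 9999.15 Pa
Q = 7.3429e-05 m^3/s


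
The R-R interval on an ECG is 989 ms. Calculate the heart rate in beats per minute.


HR = 60 / RR_interval(s)
RR = 989 ms = 0.989 s
HR = 60 / 0.989 = 60.67 bpm


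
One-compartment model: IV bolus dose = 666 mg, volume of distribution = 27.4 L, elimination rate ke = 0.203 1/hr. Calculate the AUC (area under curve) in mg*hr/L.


C0 = Dose/Vd = 666/27.4 = 24.3066 mg/L
AUC = C0/ke = 24.3066/0.203
AUC = 119.7 mg*hr/L


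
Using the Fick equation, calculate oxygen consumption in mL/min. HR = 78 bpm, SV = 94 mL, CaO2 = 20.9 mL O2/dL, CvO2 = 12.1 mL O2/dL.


CO = HR*SV = 78*94/1000 = 7.332 L/min
a-v O2 diff = 20.9 - 12.1 = 8.8 mL/dL
VO2 = CO * (CaO2-CvO2) * 10 dL/L
VO2 = 7.332 * 8.8 * 10
VO2 = 645.2 mL/min


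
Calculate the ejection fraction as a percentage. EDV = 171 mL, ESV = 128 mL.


SV = EDV - ESV = 171 - 128 = 43 mL
EF = SV/EDV * 100 = 43/171 * 100
EF = 25.15%


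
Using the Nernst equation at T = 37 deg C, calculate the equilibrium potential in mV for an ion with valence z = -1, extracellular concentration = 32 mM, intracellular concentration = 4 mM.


E = (RT/(zF)) * ln(C_out/C_in)
T = 37 + 273.15 = 310.15 K
E = (8.314 * 310.15 / (-1 * 96485)) * ln(32/4)
E = -55.57 mV


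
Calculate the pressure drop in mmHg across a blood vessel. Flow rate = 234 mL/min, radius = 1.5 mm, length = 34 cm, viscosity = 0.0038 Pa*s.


dP = 8*mu*L*Q / (pi*r^4)
Q = 234 mL/min = 3.9e-06 m^3/s
dP = 2534.56 Pa = 2534.56 / 133.322 mmHg = 19.01 mmHg


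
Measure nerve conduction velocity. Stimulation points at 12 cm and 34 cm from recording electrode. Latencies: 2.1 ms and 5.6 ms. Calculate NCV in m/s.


Distance = (34 - 12) / 100 = 0.22 m
dt = (5.6 - 2.1) / 1000 = 0.0035 s
NCV = dist / dt = 62.86 m/s


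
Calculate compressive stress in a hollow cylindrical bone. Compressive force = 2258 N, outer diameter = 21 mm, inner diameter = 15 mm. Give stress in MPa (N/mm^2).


A = pi*(r_o^2 - r_i^2)
r_o = 10.5 mm, r_i = 7.5 mm
A = 169.646 mm^2
sigma = F/A = 2258 / 169.646
sigma = 13.31 MPa


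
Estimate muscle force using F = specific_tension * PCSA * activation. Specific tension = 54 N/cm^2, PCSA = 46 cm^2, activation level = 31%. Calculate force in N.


F = sigma * PCSA * activation
F = 54 * 46 * 0.31
F = 770 N


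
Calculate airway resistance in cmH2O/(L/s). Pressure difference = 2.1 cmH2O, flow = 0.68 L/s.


R = dP / flow
R = 2.1 / 0.68
R = 3.088 cmH2O/(L/s)


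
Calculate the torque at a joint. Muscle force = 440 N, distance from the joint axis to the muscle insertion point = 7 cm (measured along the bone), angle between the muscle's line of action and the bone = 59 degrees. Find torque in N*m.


Torque = F * d * sin(theta)   (moment arm = d*sin(theta))
d = 7 cm = 0.07 m
Torque = 440 * 0.07 * sin(59)
Torque = 26.4 N*m


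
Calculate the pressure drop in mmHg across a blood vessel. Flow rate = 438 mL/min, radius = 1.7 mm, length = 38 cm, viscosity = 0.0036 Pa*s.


dP = 8*mu*L*Q / (pi*r^4)
Q = 438 mL/min = 7.3e-06 m^3/s
dP = 3044.76 Pa = 3044.76 / 133.322 mmHg = 22.84 mmHg


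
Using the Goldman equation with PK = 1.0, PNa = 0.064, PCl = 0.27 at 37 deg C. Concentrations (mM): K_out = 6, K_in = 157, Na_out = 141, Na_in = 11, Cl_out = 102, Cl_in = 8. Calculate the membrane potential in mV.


Vm = (RT/F)*ln((PK*Ko + PNa*Nao + PCl*Cli)/(PK*Ki + PNa*Nai + PCl*Clo))
Numer = 17.184, Denom = 185.244
Vm = -63.54 mV


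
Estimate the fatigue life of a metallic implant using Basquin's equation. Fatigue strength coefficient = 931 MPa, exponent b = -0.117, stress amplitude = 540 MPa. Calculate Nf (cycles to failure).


sigma_a = sigma_f' * (2Nf)^b
2Nf = (sigma_a/sigma_f')^(1/b)
2Nf = (540/931)^(1/-0.117)
2Nf = 105.15877
Nf = 52.58


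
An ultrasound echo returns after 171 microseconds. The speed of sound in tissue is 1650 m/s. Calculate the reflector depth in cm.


depth = c * t / 2
t = 171 us = 1.7100e-04 s
depth = 1650 * 1.7100e-04 / 2
depth = 0.141075 m = 14.1075 cm


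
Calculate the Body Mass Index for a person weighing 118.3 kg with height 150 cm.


BMI = weight / height^2
height = 150 cm = 1.5 m
BMI = 118.3 / 1.5^2
BMI = 52.58 kg/m^2


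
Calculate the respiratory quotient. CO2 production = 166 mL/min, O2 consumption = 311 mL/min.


RQ = VCO2 / VO2
RQ = 166 / 311
RQ = 0.5338


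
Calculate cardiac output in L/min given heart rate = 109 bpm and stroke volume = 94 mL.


CO = HR * SV
CO = 109 * 94 / 1000
CO = 10.25 L/min


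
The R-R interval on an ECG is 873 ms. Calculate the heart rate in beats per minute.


HR = 60 / RR_interval(s)
RR = 873 ms = 0.873 s
HR = 60 / 0.873 = 68.73 bpm


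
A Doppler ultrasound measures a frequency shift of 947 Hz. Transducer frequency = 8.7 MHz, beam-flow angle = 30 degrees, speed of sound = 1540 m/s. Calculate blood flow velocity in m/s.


v = fd * c / (2 * f0 * cos(theta))
v = 947 * 1540 / (2 * 8.7000e+06 * cos(30))
v = 0.09678 m/s


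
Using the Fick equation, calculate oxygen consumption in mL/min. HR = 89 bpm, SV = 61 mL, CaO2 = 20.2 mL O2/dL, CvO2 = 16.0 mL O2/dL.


CO = HR*SV = 89*61/1000 = 5.429 L/min
a-v O2 diff = 20.2 - 16.0 = 4.2 mL/dL
VO2 = CO * (CaO2-CvO2) * 10 dL/L
VO2 = 5.429 * 4.2 * 10
VO2 = 228 mL/min


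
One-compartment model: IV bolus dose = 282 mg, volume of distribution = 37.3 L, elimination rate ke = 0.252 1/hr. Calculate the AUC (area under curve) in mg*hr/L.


C0 = Dose/Vd = 282/37.3 = 7.56032 mg/L
AUC = C0/ke = 7.56032/0.252
AUC = 30 mg*hr/L


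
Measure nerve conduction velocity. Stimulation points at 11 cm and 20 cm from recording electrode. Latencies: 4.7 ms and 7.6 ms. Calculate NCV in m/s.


Distance = (20 - 11) / 100 = 0.09 m
dt = (7.6 - 4.7) / 1000 = 0.0029 s
NCV = dist / dt = 31.03 m/s


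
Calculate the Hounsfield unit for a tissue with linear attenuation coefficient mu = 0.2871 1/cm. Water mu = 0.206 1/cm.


HU = ((mu_tissue - mu_water) / mu_water) * 1000
HU = ((0.2871 - 0.206) / 0.206) * 1000
HU = 393.7


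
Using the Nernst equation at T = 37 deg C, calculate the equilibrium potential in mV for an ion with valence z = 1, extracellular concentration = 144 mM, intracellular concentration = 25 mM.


E = (RT/(zF)) * ln(C_out/C_in)
T = 37 + 273.15 = 310.15 K
E = (8.314 * 310.15 / (1 * 96485)) * ln(144/25)
E = 46.79 mV


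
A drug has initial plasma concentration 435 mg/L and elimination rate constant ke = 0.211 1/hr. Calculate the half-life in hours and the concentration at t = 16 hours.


t_half = ln(2) / ke = 0.693147 / 0.211 = 3.285 hr
C(t) = C0 * exp(-ke*t) = 435 * exp(-0.211*16)
C(16) = 14.87 mg/L


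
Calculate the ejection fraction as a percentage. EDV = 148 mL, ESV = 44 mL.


SV = EDV - ESV = 148 - 44 = 104 mL
EF = SV/EDV * 100 = 104/148 * 100
EF = 70.27%


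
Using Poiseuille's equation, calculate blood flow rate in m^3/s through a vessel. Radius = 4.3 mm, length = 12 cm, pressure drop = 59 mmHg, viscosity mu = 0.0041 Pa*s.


Q = pi*r^4*dP / (8*mu*L)
r = 0.0043 m, L = 0.12 m
dP = 59 mmHg = 7865.998 Pa
Q = 0.002146 m^3/s


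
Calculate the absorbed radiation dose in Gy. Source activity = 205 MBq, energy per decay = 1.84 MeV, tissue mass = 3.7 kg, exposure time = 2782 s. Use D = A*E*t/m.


A = 205 MBq = 2.0500e+08 Bq
E = 1.84 MeV = 2.94768e-13 J
D = A*E*t/m = 2.0500e+08*2.94768e-13*2782/3.7
D = 0.04543 Gy


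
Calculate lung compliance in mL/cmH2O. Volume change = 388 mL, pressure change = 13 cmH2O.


C = dV / dP
C = 388 / 13
C = 29.85 mL/cmH2O


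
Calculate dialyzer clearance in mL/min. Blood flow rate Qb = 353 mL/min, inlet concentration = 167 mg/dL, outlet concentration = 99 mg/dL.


K = Qb * (Cb_in - Cb_out) / Cb_in
K = 353 * (167 - 99) / 167
K = 143.7 mL/min


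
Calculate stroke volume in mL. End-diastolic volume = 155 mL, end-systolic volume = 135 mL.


SV = EDV - ESV
SV = 155 - 135
SV = 20 mL


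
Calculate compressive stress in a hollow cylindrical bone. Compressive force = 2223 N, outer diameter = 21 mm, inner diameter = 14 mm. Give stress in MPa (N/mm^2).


A = pi*(r_o^2 - r_i^2)
r_o = 10.5 mm, r_i = 7 mm
A = 192.423 mm^2
sigma = F/A = 2223 / 192.423
sigma = 11.55 MPa


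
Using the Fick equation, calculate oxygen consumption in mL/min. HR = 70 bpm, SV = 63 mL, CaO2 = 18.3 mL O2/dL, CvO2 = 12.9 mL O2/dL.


CO = HR*SV = 70*63/1000 = 4.41 L/min
a-v O2 diff = 18.3 - 12.9 = 5.4 mL/dL
VO2 = CO * (CaO2-CvO2) * 10 dL/L
VO2 = 4.41 * 5.4 * 10
VO2 = 238.1 mL/min


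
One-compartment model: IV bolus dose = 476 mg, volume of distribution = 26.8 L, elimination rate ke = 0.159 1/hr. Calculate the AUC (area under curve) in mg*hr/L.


C0 = Dose/Vd = 476/26.8 = 17.7612 mg/L
AUC = C0/ke = 17.7612/0.159
AUC = 111.7 mg*hr/L


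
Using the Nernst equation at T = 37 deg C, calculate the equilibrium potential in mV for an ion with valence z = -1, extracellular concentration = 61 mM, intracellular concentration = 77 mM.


E = (RT/(zF)) * ln(C_out/C_in)
T = 37 + 273.15 = 310.15 K
E = (8.314 * 310.15 / (-1 * 96485)) * ln(61/77)
E = 6.225 mV


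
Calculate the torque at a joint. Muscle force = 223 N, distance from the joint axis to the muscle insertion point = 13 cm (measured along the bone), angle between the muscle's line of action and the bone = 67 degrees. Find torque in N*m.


Torque = F * d * sin(theta)   (moment arm = d*sin(theta))
d = 13 cm = 0.13 m
Torque = 223 * 0.13 * sin(67)
Torque = 26.69 N*m


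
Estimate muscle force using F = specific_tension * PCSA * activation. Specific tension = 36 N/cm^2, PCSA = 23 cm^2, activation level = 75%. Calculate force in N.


F = sigma * PCSA * activation
F = 36 * 23 * 0.75
F = 621 N


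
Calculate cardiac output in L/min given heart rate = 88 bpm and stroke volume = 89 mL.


CO = HR * SV
CO = 88 * 89 / 1000
CO = 7.832 L/min


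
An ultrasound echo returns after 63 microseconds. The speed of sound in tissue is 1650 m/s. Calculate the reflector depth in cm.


depth = c * t / 2
t = 63 us = 6.3000e-05 s
depth = 1650 * 6.3000e-05 / 2
depth = 0.051975 m = 5.1975 cm


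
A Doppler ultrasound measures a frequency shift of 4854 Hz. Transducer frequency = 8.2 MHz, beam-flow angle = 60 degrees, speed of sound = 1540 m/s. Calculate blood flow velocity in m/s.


v = fd * c / (2 * f0 * cos(theta))
v = 4854 * 1540 / (2 * 8.2000e+06 * cos(60))
v = 0.9116 m/s


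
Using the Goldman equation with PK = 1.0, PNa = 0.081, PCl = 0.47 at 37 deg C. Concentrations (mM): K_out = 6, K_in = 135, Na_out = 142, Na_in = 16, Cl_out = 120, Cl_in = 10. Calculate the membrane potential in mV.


Vm = (RT/F)*ln((PK*Ko + PNa*Nao + PCl*Cli)/(PK*Ki + PNa*Nai + PCl*Clo))
Numer = 22.202, Denom = 192.696
Vm = -57.75 mV


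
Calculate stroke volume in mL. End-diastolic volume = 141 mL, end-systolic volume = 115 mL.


SV = EDV - ESV
SV = 141 - 115
SV = 26 mL


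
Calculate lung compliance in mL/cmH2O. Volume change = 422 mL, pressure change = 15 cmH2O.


C = dV / dP
C = 422 / 15
C = 28.13 mL/cmH2O


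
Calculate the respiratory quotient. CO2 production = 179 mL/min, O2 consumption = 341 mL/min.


RQ = VCO2 / VO2
RQ = 179 / 341
RQ = 0.5249


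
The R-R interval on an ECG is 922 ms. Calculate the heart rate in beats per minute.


HR = 60 / RR_interval(s)
RR = 922 ms = 0.922 s
HR = 60 / 0.922 = 65.08 bpm


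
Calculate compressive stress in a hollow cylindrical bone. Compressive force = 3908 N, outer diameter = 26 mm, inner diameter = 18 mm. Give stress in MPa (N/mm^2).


A = pi*(r_o^2 - r_i^2)
r_o = 13 mm, r_i = 9 mm
A = 276.46 mm^2
sigma = F/A = 3908 / 276.46
sigma = 14.14 MPa


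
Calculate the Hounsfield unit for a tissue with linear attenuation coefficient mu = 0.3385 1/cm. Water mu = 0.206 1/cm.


HU = ((mu_tissue - mu_water) / mu_water) * 1000
HU = ((0.3385 - 0.206) / 0.206) * 1000
HU = 643.2


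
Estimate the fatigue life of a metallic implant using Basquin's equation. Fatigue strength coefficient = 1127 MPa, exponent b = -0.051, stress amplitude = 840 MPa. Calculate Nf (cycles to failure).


sigma_a = sigma_f' * (2Nf)^b
2Nf = (sigma_a/sigma_f')^(1/b)
2Nf = (840/1127)^(1/-0.051)
2Nf = 318.29945
Nf = 159.1


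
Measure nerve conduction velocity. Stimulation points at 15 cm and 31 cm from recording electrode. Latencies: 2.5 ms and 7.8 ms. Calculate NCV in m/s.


Distance = (31 - 15) / 100 = 0.16 m
dt = (7.8 - 2.5) / 1000 = 0.0053 s
NCV = dist / dt = 30.19 m/s


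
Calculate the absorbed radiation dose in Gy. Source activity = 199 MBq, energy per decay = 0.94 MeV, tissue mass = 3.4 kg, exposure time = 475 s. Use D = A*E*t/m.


A = 199 MBq = 1.9900e+08 Bq
E = 0.94 MeV = 1.50588e-13 J
D = A*E*t/m = 1.9900e+08*1.50588e-13*475/3.4
D = 0.004187 Gy


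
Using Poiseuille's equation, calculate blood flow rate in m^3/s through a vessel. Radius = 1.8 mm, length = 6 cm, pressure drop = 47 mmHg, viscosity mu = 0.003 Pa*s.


Q = pi*r^4*dP / (8*mu*L)
r = 0.0018 m, L = 0.06 m
dP = 47 mmHg = 6266.134 Pa
Q = 1.4351e-04 m^3/s


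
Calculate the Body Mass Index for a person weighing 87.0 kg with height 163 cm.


BMI = weight / height^2
height = 163 cm = 1.63 m
BMI = 87.0 / 1.63^2
BMI = 32.74 kg/m^2


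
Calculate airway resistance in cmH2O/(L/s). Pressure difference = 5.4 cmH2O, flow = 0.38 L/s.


R = dP / flow
R = 5.4 / 0.38
R = 14.21 cmH2O/(L/s)


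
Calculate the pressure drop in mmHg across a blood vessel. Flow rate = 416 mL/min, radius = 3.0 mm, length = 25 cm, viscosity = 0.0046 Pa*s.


dP = 8*mu*L*Q / (pi*r^4)
Q = 416 mL/min = 6.93333e-06 m^3/s
dP = 250.666 Pa = 250.666 / 133.322 mmHg = 1.88 mmHg


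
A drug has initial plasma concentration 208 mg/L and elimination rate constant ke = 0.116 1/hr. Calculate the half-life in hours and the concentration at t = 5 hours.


t_half = ln(2) / ke = 0.693147 / 0.116 = 5.975 hr
C(t) = C0 * exp(-ke*t) = 208 * exp(-0.116*5)
C(5) = 116.5 mg/L


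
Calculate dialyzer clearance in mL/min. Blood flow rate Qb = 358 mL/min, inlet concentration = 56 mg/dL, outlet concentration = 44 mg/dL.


K = Qb * (Cb_in - Cb_out) / Cb_in
K = 358 * (56 - 44) / 56
K = 76.71 mL/min


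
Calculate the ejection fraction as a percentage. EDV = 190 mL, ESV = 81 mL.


SV = EDV - ESV = 190 - 81 = 109 mL
EF = SV/EDV * 100 = 109/190 * 100
EF = 57.37%


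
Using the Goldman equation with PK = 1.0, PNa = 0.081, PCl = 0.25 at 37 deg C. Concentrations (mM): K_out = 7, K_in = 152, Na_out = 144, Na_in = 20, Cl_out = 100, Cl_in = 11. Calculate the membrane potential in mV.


Vm = (RT/F)*ln((PK*Ko + PNa*Nao + PCl*Cli)/(PK*Ki + PNa*Nai + PCl*Clo))
Numer = 21.414, Denom = 178.62
Vm = -56.69 mV


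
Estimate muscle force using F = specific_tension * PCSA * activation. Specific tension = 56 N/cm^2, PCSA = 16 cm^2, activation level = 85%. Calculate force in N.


F = sigma * PCSA * activation
F = 56 * 16 * 0.85
F = 761.6 N


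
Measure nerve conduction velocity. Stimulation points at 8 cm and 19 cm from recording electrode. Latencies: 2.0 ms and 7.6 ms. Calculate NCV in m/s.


Distance = (19 - 8) / 100 = 0.11 m
dt = (7.6 - 2.0) / 1000 = 0.0056 s
NCV = dist / dt = 19.64 m/s
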